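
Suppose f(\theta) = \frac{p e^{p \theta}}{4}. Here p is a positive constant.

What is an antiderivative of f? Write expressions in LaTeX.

Any candidate F(\theta) must reproduce f(\theta) exactly when differentiated.
Check: d/d\theta[\frac{e^{p \theta}}{4}] = \frac{p e^{p \theta}}{4} = f(\theta).

An antiderivative is F(\theta) = \frac{e^{p \theta}}{4}.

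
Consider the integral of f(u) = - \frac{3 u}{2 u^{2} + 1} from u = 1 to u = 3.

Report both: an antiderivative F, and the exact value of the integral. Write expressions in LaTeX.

The substitution w = 4 u^{2} + 2 works: f is exactly (dF/dw)*(dw/du) for that inner function.
F(u) = - \frac{3 \log{\left(2 u^{2} + 1 \right)}}{4} is an antiderivative of f.
Check: d/du[- \frac{3 \log{\left(2 u^{2} + 1 \right)}}{4}] = - \frac{3 u}{2 u^{2} + 1} = f(u).
F(3) = - \frac{3 \log{\left(19 \right)}}{4}; F(1) = - \frac{3 \log{\left(3 \right)}}{4}.
Integral = F(3) - F(1) = - \frac{3 \log{\left(38 \right)}}{4} + \frac{3 \log{\left(6 \right)}}{4}.

Antiderivative: F(u) = - \frac{3 \log{\left(2 u^{2} + 1 \right)}}{4}; value = - \frac{3 \log{\left(38 \right)}}{4} + \frac{3 \log{\left(6 \right)}}{4}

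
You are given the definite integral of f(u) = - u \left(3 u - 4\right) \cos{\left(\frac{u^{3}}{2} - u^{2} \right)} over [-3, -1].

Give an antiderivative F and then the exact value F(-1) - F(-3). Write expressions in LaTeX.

Antiderivative: F(u) = - 2 \sin{\left(\frac{u^{3}}{2} - u^{2} \right)}; value = - 2 \sin{\left(\frac{45}{2} \right)} + 2 \sin{\left(\frac{3}{2} \right)}

f matches the chain-rule pattern g'(h)*h' with inner function h(u) = \frac{u^{3}}{2} - u^{2}; substituting w = h(u) collapses the integral.
F(u) = - 2 \sin{\left(\frac{u^{3}}{2} - u^{2} \right)} is an antiderivative of f.
Check: d/du[- 2 \sin{\left(\frac{u^{3}}{2} - u^{2} \right)}] = - 3 u^{2} \cos{\left(\frac{u^{3}}{2} - u^{2} \right)} + 4 u \cos{\left(\frac{u^{3}}{2} - u^{2} \right)}, which equals f(u).
F(-1) = 2 \sin{\left(\frac{3}{2} \right)}; F(-3) = 2 \sin{\left(\frac{45}{2} \right)}.
Integral = F(-1) - F(-3) = - 2 \sin{\left(\frac{45}{2} \right)} + 2 \sin{\left(\frac{3}{2} \right)}.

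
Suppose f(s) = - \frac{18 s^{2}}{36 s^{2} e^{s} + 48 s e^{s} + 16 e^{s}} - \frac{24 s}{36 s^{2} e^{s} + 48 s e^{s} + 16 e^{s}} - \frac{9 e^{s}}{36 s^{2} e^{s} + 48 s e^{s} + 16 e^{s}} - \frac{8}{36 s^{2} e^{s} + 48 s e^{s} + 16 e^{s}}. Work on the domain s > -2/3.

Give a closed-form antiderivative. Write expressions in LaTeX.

The integrand splits into summands that can be handled one at a time.
Check: d/ds[\frac{e^{- s}}{2} + \frac{3}{4 \left(3 s + 2\right)}] = \frac{- 18 s^{2} - 24 s - 9 e^{s} - 8}{36 s^{2} e^{s} + 48 s e^{s} + 16 e^{s}}, which equals f(s).

An antiderivative is F(s) = \frac{e^{- s}}{2} + \frac{3}{4 \left(3 s + 2\right)}.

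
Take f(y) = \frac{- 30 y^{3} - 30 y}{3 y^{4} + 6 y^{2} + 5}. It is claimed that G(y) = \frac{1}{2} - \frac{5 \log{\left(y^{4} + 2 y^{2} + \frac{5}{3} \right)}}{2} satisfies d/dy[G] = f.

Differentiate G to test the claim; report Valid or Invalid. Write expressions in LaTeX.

d/dy[G] = \frac{- 30 y^{3} - 30 y}{3 y^{4} + 6 y^{2} + 5}
This equals f(y) exactly, so the claim holds.

Valid: G'(y) = f(y).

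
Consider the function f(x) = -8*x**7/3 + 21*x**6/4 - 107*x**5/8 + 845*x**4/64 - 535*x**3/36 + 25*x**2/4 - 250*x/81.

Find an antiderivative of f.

Recognize the product-rule pattern: f = u'v + uv' with u = -x**2/3, v = (x**2 - 3*x/4 + 5/3)**3, so integration by parts undoes it.
Check: d/dx[-x**2*(12*x**2 - 9*x + 20)**3/5184] = -8*x**7/3 + 21*x**6/4 - 107*x**5/8 + 845*x**4/64 - 535*x**3/36 + 25*x**2/4 - 250*x/81 = f(x).

An antiderivative is F(x) = -x**2*(12*x**2 - 9*x + 20)**3/5184.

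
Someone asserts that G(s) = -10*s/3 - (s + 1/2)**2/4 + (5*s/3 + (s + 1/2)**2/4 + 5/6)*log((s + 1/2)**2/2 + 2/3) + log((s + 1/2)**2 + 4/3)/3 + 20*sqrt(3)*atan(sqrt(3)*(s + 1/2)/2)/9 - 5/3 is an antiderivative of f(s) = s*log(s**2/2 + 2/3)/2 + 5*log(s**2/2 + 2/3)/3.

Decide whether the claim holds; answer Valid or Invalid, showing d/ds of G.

d/ds[G] = s*log(3*s**2 + 3*s + 19/4)/2 - s*log(6)/2 + 23*log(3*s**2 + 3*s + 19/4)/12 - 23*log(6)/12
d/ds[G] - f(s) = -s*log(3*s**2 + 4)/2 + s*log(3*s**2 + 3*s + 19/4)/2 - 5*log(3*s**2 + 4)/3 + 23*log(3*s**2 + 3*s + 19/4)/12 - log(6)/4 != 0.

Invalid: d/ds[G] - f = -s*log(3*s**2 + 4)/2 + s*log(3*s**2 + 3*s + 19/4)/2 - 5*log(3*s**2 + 4)/3 + 23*log(3*s**2 + 3*s + 19/4)/12 - log(6)/4, which is not 0.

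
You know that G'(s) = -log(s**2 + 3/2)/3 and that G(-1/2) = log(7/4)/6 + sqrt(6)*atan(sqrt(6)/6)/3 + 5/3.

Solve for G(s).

G(s) = -s*log(s**2 + 3/2)/3 + 2*s/3 - sqrt(6)*atan(sqrt(6)*s/3)/3 + 2

Check a candidate G(s) by differentiating: d/ds[G] must match the given G'(s).
A general antiderivative is -s*log(s**2 + 3/2)/3 + 2*s/3 - sqrt(6)*atan(sqrt(6)*s/3)/3 + C.
The condition gives C = log(7/4)/6 + sqrt(6)*atan(sqrt(6)/6)/3 + 5/3 - (-1/3 + log(7/4)/6 + sqrt(6)*atan(sqrt(6)/6)/3) = 2.
So G(s) = -s*log(s**2 + 3/2)/3 + 2*s/3 - sqrt(6)*atan(sqrt(6)*s/3)/3 + 2.
Check: d/ds[-s*log(s**2 + 3/2)/3 + 2*s/3 - sqrt(6)*atan(sqrt(6)*s/3)/3 + 2] = -log(s**2 + 3/2)/3 = G'(s).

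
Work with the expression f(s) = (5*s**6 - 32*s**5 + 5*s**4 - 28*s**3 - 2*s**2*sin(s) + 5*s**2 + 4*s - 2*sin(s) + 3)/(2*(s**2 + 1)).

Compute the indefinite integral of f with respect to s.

F(s) = s**5/2 - 4*s**4 + s**2 + 5*s/2 + cos(s) - atan(s) + C

Since d/ds undoes antidifferentiation here, F'(s) = f(s) is required of F(s).
Check: d/ds[s**5/2 - 4*s**4 + s**2 + 5*s/2 + cos(s) - atan(s)] = (5*s**6 - 32*s**5 + 5*s**4 - 28*s**3 - 2*s**2*sin(s) + 5*s**2 + 4*s - 2*sin(s) + 3)/(2*s**2 + 2), which equals f(s).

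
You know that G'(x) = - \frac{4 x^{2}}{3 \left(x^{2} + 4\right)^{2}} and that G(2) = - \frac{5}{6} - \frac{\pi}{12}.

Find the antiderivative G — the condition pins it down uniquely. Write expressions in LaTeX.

Any candidate G(x) must reproduce the stated G'(x) exactly.
A general antiderivative is \frac{4 x}{6 x^{2} + 24} - \frac{\operatorname{atan}{\left(\frac{x}{2} \right)}}{3} + C.
The condition gives C = - \frac{5}{6} - \frac{\pi}{12} - (\frac{1}{6} - \frac{\pi}{12}) = -1.
So G(x) = \frac{4 x}{6 x^{2} + 24} - \frac{\operatorname{atan}{\left(\frac{x}{2} \right)}}{3} - 1.
Check: d/dx[\frac{4 x}{6 x^{2} + 24} - \frac{\operatorname{atan}{\left(\frac{x}{2} \right)}}{3} - 1] = - \frac{4 x^{2}}{3 x^{4} + 24 x^{2} + 48}, which equals G'(x).

G(x) = \frac{4 x}{6 x^{2} + 24} - \frac{\operatorname{atan}{\left(\frac{x}{2} \right)}}{3} - 1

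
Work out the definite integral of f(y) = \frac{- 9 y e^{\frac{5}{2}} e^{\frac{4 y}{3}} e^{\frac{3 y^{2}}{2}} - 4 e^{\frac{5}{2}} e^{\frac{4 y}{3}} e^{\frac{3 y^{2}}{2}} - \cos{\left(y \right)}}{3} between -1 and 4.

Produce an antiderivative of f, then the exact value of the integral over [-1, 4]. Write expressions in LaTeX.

Antiderivative: F(y) = - e^{\frac{3 y^{2}}{2} + \frac{4 y}{3} + \frac{5}{2}} - \frac{\sin{\left(y \right)}}{3}; value = - e^{\frac{191}{6}} - \frac{\sin{\left(1 \right)}}{3} - \frac{\sin{\left(4 \right)}}{3} + e^{\frac{8}{3}}

Check any antiderivative F(y) by computing F'(y) and comparing it with f(y).
F(y) = - e^{\frac{3 y^{2}}{2} + \frac{4 y}{3} + \frac{5}{2}} - \frac{\sin{\left(y \right)}}{3} is an antiderivative of f.
Check: d/dy[- e^{\frac{3 y^{2}}{2} + \frac{4 y}{3} + \frac{5}{2}} - \frac{\sin{\left(y \right)}}{3}] = - 3 y e^{\frac{5}{2}} e^{\frac{4 y}{3}} e^{\frac{3 y^{2}}{2}} - \frac{4 e^{\frac{5}{2}} e^{\frac{4 y}{3}} e^{\frac{3 y^{2}}{2}}}{3} - \frac{\cos{\left(y \right)}}{3}, which equals f(y).
F(4) = - e^{\frac{191}{6}} - \frac{\sin{\left(4 \right)}}{3}; F(-1) = - e^{\frac{8}{3}} + \frac{\sin{\left(1 \right)}}{3}.
Integral = F(4) - F(-1) = - e^{\frac{191}{6}} - \frac{\sin{\left(1 \right)}}{3} - \frac{\sin{\left(4 \right)}}{3} + e^{\frac{8}{3}}.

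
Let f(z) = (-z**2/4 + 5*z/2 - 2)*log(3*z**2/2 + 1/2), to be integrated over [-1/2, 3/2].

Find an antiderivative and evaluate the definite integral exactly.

Recover f(z) by differentiating a candidate F(z); any mismatch rules it out.
F(z) = -z**3*log(3*z**2 + 1)/12 + z**3/18 + z**3*log(2)/12 + 5*z**2*log(3*z**2 + 1)/4 - 5*z**2/4 - 5*z**2*log(2)/4 - 2*z*log(3*z**2 + 1) + 2*z*log(2) + 71*z/18 + 5*log(z**2 + 1/3)/12 - 71*sqrt(3)*atan(sqrt(3)*z)/54 is an antiderivative of f.
Check: d/dz[-z**3*log(3*z**2 + 1)/12 + z**3/18 + z**3*log(2)/12 + 5*z**2*log(3*z**2 + 1)/4 - 5*z**2/4 - 5*z**2*log(2)/4 - 2*z*log(3*z**2 + 1) + 2*z*log(2) + 71*z/18 + 5*log(z**2 + 1/3)/12 - 71*sqrt(3)*atan(sqrt(3)*z)/54] = -z**2*log(3*z**2 + 1)/4 + z**2*log(2)/4 + 5*z*log(3*z**2 + 1)/2 - 5*z*log(2)/2 - 2*log(3*z**2 + 1) + 2*log(2), which equals f(z).
F(3/2) = -71*sqrt(3)*atan(3*sqrt(3)/2)/54 - 15*log(31/4)/32 + 15*log(2)/32 + 5*log(31/12)/12 + 79/24; F(-1/2) = -55/24 - 127*log(2)/96 + 5*log(7/12)/12 + 127*log(7/4)/96 + 71*sqrt(3)*atan(sqrt(3)/2)/54.
Integral = F(3/2) - F(-1/2) = -71*sqrt(3)*atan(3*sqrt(3)/2)/54 - 71*sqrt(3)*atan(sqrt(3)/2)/54 - 15*log(31/8)/32 - 127*log(7/8)/96 - 5*log(7/12)/12 + 5*log(31/12)/12 + 67/12.

Antiderivative: F(z) = -z**3*log(3*z**2 + 1)/12 + z**3/18 + z**3*log(2)/12 + 5*z**2*log(3*z**2 + 1)/4 - 5*z**2/4 - 5*z**2*log(2)/4 - 2*z*log(3*z**2 + 1) + 2*z*log(2) + 71*z/18 + 5*log(z**2 + 1/3)/12 - 71*sqrt(3)*atan(sqrt(3)*z)/54; value = -71*sqrt(3)*atan(3*sqrt(3)/2)/54 - 71*sqrt(3)*atan(sqrt(3)/2)/54 - 15*log(31/8)/32 - 127*log(7/8)/96 - 5*log(7/12)/12 + 5*log(31/12)/12 + 67/12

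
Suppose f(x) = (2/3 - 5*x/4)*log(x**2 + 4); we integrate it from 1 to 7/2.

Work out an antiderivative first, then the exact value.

Whatever form F(x) takes, F'(x) = f(x) is non-negotiable.
F(x) = -(15*x**2*log(x**2 + 4) - 15*x**2 - 16*x*log(x**2 + 4) + 32*x + 60*log(x**2 + 4) - 64*atan(x/2))/24 is an antiderivative of f.
Check: d/dx[-(15*x**2*log(x**2 + 4) - 15*x**2 - 16*x*log(x**2 + 4) + 32*x + 60*log(x**2 + 4) - 64*atan(x/2))/24] = -5*x*log(x**2 + 4)/4 + 2*log(x**2 + 4)/3, which equals f(x).
F(7/2) = -751*log(65/4)/96 + 8*atan(7/4)/3 + 287/96; F(1) = -59*log(5)/24 - 17/24 + 8*atan(1/2)/3.
Integral = F(7/2) - F(1) = -751*log(65/4)/96 - 8*atan(1/2)/3 + 8*atan(7/4)/3 + 355/96 + 59*log(5)/24.

Antiderivative: F(x) = -(15*x**2*log(x**2 + 4) - 15*x**2 - 16*x*log(x**2 + 4) + 32*x + 60*log(x**2 + 4) - 64*atan(x/2))/24; value = -751*log(65/4)/96 - 8*atan(1/2)/3 + 8*atan(7/4)/3 + 355/96 + 59*log(5)/24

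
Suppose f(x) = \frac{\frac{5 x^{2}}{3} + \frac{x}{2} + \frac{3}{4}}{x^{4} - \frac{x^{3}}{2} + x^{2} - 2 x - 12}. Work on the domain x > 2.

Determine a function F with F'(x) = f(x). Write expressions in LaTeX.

The denominator factors as 6 \left(x - 2\right) \left(2 x + 3\right) \left(x^{2} + 4\right); partial fractions split f into directly integrable pieces: - \frac{31 x - 194}{240 \left(x^{2} + 4\right)} - \frac{12}{35 \left(2 x + 3\right)} + \frac{101}{336 \left(x - 2\right)}.
Check: d/dx[\frac{101 \log{\left(x - 2 \right)}}{336} - \frac{6 \log{\left(x + \frac{3}{2} \right)}}{35} - \frac{31 \log{\left(x^{2} + 4 \right)}}{480} + \frac{97 \operatorname{atan}{\left(\frac{x}{2} \right)}}{240}] = \frac{20 x^{2} + 6 x + 9}{12 x^{4} - 6 x^{3} + 12 x^{2} - 24 x - 144}, which equals f(x).

An antiderivative is F(x) = \frac{101 \log{\left(x - 2 \right)}}{336} - \frac{6 \log{\left(x + \frac{3}{2} \right)}}{35} - \frac{31 \log{\left(x^{2} + 4 \right)}}{480} + \frac{97 \operatorname{atan}{\left(\frac{x}{2} \right)}}{240}.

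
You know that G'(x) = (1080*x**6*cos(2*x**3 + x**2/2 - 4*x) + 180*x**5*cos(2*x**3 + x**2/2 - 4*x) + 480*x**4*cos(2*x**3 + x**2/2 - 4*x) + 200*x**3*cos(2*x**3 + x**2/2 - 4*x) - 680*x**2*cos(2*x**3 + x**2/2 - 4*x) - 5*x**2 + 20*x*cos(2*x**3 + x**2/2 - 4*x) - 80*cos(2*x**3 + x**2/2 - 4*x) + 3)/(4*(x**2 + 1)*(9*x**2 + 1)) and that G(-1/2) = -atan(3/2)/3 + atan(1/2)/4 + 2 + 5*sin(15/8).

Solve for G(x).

Check a candidate G(x) by differentiating: d/dx[G] must match the given G'(x).
A general antiderivative is 5*sin(2*x**3 + x**2/2 - 4*x) - atan(x)/4 + atan(3*x)/3 + C.
The condition gives C = -atan(3/2)/3 + atan(1/2)/4 + 2 + 5*sin(15/8) - (-atan(3/2)/3 + atan(1/2)/4 + 5*sin(15/8)) = 2.
So G(x) = 5*sin(2*x**3 + x**2/2 - 4*x) - atan(x)/4 + atan(3*x)/3 + 2.
Check: d/dx[5*sin(2*x**3 + x**2/2 - 4*x) - atan(x)/4 + atan(3*x)/3 + 2] = (1080*x**6*cos(2*x**3 + x**2/2 - 4*x) + 180*x**5*cos(2*x**3 + x**2/2 - 4*x) + 480*x**4*cos(2*x**3 + x**2/2 - 4*x) + 200*x**3*cos(2*x**3 + x**2/2 - 4*x) - 680*x**2*cos(2*x**3 + x**2/2 - 4*x) - 5*x**2 + 20*x*cos(2*x**3 + x**2/2 - 4*x) - 80*cos(2*x**3 + x**2/2 - 4*x) + 3)/(36*x**4 + 40*x**2 + 4), which equals G'(x).

G(x) = 5*sin(2*x**3 + x**2/2 - 4*x) - atan(x)/4 + atan(3*x)/3 + 2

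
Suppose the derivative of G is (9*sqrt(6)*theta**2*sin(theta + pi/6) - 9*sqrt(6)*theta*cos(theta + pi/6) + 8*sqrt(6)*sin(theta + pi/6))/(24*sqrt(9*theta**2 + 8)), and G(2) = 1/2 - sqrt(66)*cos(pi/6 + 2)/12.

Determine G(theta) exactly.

G(theta) = (-sqrt(6)*sqrt(9*theta**2 + 8)*cos(theta + pi/6) + 12)/24

G'(theta) has the shape u'v + uv' for u = -sqrt(3*theta**2/2 + 4/3)/4 and v = cos(theta + pi/6) — it is the derivative of the product u*v.
A general antiderivative is -sqrt(3*theta**2/2 + 4/3)*cos(theta + pi/6)/4 + C.
The condition gives C = 1/2 - sqrt(66)*cos(pi/6 + 2)/12 - (-sqrt(66)*cos(pi/6 + 2)/12) = 1/2.
So G(theta) = (-sqrt(6)*sqrt(9*theta**2 + 8)*cos(theta + pi/6) + 12)/24.
Check: d/dtheta[(-sqrt(6)*sqrt(9*theta**2 + 8)*cos(theta + pi/6) + 12)/24] = (9*sqrt(6)*theta**2*sin(theta + pi/6) - 9*sqrt(6)*theta*cos(theta + pi/6) + 8*sqrt(6)*sin(theta + pi/6))/(24*sqrt(9*theta**2 + 8)) = G'(theta).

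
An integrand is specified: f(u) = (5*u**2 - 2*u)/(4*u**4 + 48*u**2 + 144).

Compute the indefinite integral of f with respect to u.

F(u) = (-30*u + 5*sqrt(6)*(u**2 + 6)*atan(sqrt(6)*u/6) + 12)/(48*(u**2 + 6)) + C

An antiderivative F(u) passes only if d/du[F] lands on f(u) exactly.
Check: d/du[(-30*u + 5*sqrt(6)*(u**2 + 6)*atan(sqrt(6)*u/6) + 12)/(48*(u**2 + 6))] = (5*u**2 - 2*u)/(4*u**4 + 48*u**2 + 144) = f(u).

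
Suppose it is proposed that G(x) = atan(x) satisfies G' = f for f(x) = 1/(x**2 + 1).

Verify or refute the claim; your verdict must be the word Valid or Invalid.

Valid - the claim checks out under differentiation.

d/dx[G] = 1/(x**2 + 1)
This equals f(x) exactly, so the claim holds.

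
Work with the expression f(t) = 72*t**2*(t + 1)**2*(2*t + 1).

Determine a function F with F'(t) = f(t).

An antiderivative is F(t) = 24*t**6 + 72*t**5 + 72*t**4 + 24*t**3.

f matches the chain-rule pattern g'(h)*h' with inner function h(t) = -2*t**2 - 2*t; substituting u = h(t) collapses the integral.
Check: d/dt[24*t**6 + 72*t**5 + 72*t**4 + 24*t**3] = 144*t**5 + 360*t**4 + 288*t**3 + 72*t**2, which equals f(t).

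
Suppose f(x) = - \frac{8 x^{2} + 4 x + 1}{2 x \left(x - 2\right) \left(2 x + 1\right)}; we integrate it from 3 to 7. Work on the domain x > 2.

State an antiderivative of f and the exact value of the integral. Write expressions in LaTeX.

Antiderivative: F(x) = \frac{\log{\left(x \right)}}{4} - \frac{41 \log{\left(x - 2 \right)}}{20} - \frac{\log{\left(x + \frac{1}{2} \right)}}{5}; value = - \frac{41 \log{\left(5 \right)}}{20} - \frac{\log{\left(\frac{15}{2} \right)}}{5} - \frac{\log{\left(3 \right)}}{4} + \frac{\log{\left(\frac{7}{2} \right)}}{5} + \frac{\log{\left(7 \right)}}{4}

Factor the denominator (2 x \left(x - 2\right) \left(2 x + 1\right)) and decompose: f = - \frac{2}{5 \left(2 x + 1\right)} - \frac{41}{20 \left(x - 2\right)} + \frac{1}{4 x}; each piece integrates to a log, atan, or power term.
F(x) = \frac{\log{\left(x \right)}}{4} - \frac{41 \log{\left(x - 2 \right)}}{20} - \frac{\log{\left(x + \frac{1}{2} \right)}}{5} is an antiderivative of f.
Check: d/dx[\frac{\log{\left(x \right)}}{4} - \frac{41 \log{\left(x - 2 \right)}}{20} - \frac{\log{\left(x + \frac{1}{2} \right)}}{5}] = \frac{- 8 x^{2} - 4 x - 1}{4 x^{3} - 6 x^{2} - 4 x}, which equals f(x).
F(7) = - \frac{41 \log{\left(5 \right)}}{20} - \frac{\log{\left(\frac{15}{2} \right)}}{5} + \frac{\log{\left(7 \right)}}{4}; F(3) = - \frac{\log{\left(\frac{7}{2} \right)}}{5} + \frac{\log{\left(3 \right)}}{4}.
Integral = F(7) - F(3) = - \frac{41 \log{\left(5 \right)}}{20} - \frac{\log{\left(\frac{15}{2} \right)}}{5} - \frac{\log{\left(3 \right)}}{4} + \frac{\log{\left(\frac{7}{2} \right)}}{5} + \frac{\log{\left(7 \right)}}{4}.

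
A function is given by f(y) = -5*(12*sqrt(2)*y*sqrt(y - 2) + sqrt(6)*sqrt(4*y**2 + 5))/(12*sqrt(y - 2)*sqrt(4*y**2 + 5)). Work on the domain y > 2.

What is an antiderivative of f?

An antiderivative is F(y) = 5*(-2*sqrt(6)*sqrt(y - 2) - 3*sqrt(2)*sqrt(4*y**2 + 5))/12.

An antiderivative F(y) passes only if d/dy[F] lands on f(y) exactly.
Check: d/dy[5*(-2*sqrt(6)*sqrt(y - 2) - 3*sqrt(2)*sqrt(4*y**2 + 5))/12] = (-60*sqrt(2)*y*sqrt(y - 2) - 5*sqrt(6)*sqrt(4*y**2 + 5))/(12*sqrt(y - 2)*sqrt(4*y**2 + 5)), which equals f(y).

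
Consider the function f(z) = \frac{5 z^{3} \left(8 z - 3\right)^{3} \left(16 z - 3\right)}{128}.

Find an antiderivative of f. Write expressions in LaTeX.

An antiderivative is F(z) = \frac{5 \left(2 z^{2} - \frac{3 z}{4}\right)^{4}}{2}.

f matches the chain-rule pattern g'(h)*h' with inner function h(z) = 2 z^{2} - \frac{3 z}{4}; substituting u = h(z) collapses the integral.
Check: d/dz[\frac{5 \left(2 z^{2} - \frac{3 z}{4}\right)^{4}}{2}] = 320 z^{7} - 420 z^{6} + \frac{405 z^{5}}{2} - \frac{675 z^{4}}{16} + \frac{405 z^{3}}{128}, which equals f(z).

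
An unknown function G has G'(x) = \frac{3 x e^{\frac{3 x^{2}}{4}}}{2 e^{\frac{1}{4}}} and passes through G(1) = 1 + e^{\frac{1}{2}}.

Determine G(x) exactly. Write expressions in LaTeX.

G(x) = \frac{e^{\frac{3 x^{2}}{4}}}{e^{\frac{1}{4}}} + 1

The substitution u = \frac{3 x^{2}}{4} - \frac{1}{4} works: G'(x) is exactly (dG/du)*(du/dx) for that inner function.
A general antiderivative is e^{\frac{3 x^{2}}{4} - \frac{1}{4}} + C.
The condition gives C = 1 + e^{\frac{1}{2}} - (e^{\frac{1}{2}}) = 1.
So G(x) = \frac{e^{\frac{3 x^{2}}{4}}}{e^{\frac{1}{4}}} + 1.
Check: d/dx[\frac{e^{\frac{3 x^{2}}{4}}}{e^{\frac{1}{4}}} + 1] = \frac{3 x e^{\frac{3 x^{2}}{4}}}{2 e^{\frac{1}{4}}} = G'(x).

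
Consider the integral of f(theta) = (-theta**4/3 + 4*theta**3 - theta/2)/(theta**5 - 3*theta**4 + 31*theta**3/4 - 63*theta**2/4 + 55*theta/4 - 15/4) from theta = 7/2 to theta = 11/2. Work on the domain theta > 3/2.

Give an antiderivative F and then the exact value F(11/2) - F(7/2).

Factor the denominator (3*(theta - 1)*(2*theta - 3)*(2*theta - 1)*(theta**2 + 5)) and decompose: f = -(2487*theta - 895)/(1827*(theta**2 + 5)) + 11/(63*(2*theta - 1)) + 177/(29*(2*theta - 3)) - 19/(9*(theta - 1)); each piece integrates to a log, atan, or power term.
F(theta) = 177*log(theta - 3/2)/58 - 19*log(theta - 1)/9 + 11*log(theta - 1/2)/126 - 829*log(theta**2 + 5)/1218 + 179*sqrt(5)*atan(sqrt(5)*theta/5)/1827 is an antiderivative of f.
Check: d/dtheta[177*log(theta - 3/2)/58 - 19*log(theta - 1)/9 + 11*log(theta - 1/2)/126 - 829*log(theta**2 + 5)/1218 + 179*sqrt(5)*atan(sqrt(5)*theta/5)/1827] = (-4*theta**4 + 48*theta**3 - 6*theta)/(12*theta**5 - 36*theta**4 + 93*theta**3 - 189*theta**2 + 165*theta - 45), which equals f(theta).
F(11/2) = -19*log(9/2)/9 - 829*log(141/4)/1218 + 11*log(5)/126 + 179*sqrt(5)*atan(11*sqrt(5)/10)/1827 + 177*log(4)/58; F(7/2) = -829*log(69/4)/1218 - 19*log(5/2)/9 + 11*log(3)/126 + 179*sqrt(5)*atan(7*sqrt(5)/10)/1827 + 177*log(2)/58.
Integral = F(11/2) - F(7/2) = -19*log(9/2)/9 - 829*log(141/4)/1218 - 177*log(2)/58 - 179*sqrt(5)*atan(7*sqrt(5)/10)/1827 - 11*log(3)/126 + 11*log(5)/126 + 179*sqrt(5)*atan(11*sqrt(5)/10)/1827 + 19*log(5/2)/9 + 829*log(69/4)/1218 + 177*log(4)/58.

Antiderivative: F(theta) = 177*log(theta - 3/2)/58 - 19*log(theta - 1)/9 + 11*log(theta - 1/2)/126 - 829*log(theta**2 + 5)/1218 + 179*sqrt(5)*atan(sqrt(5)*theta/5)/1827; value = -19*log(9/2)/9 - 829*log(141/4)/1218 - 177*log(2)/58 - 179*sqrt(5)*atan(7*sqrt(5)/10)/1827 - 11*log(3)/126 + 11*log(5)/126 + 179*sqrt(5)*atan(11*sqrt(5)/10)/1827 + 19*log(5/2)/9 + 829*log(69/4)/1218 + 177*log(4)/58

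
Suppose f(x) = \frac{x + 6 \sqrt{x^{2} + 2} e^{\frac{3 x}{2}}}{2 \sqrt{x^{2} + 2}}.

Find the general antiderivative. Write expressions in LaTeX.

F(x) = \frac{\sqrt{x^{2} + 2}}{2} + 2 e^{\frac{3 x}{2}} + C

An antiderivative F(x) passes only if d/dx[F] lands on f(x) exactly.
Check: d/dx[\frac{\sqrt{x^{2} + 2}}{2} + 2 e^{\frac{3 x}{2}}] = \frac{x + 6 \sqrt{x^{2} + 2} e^{\frac{3 x}{2}}}{2 \sqrt{x^{2} + 2}} = f(x).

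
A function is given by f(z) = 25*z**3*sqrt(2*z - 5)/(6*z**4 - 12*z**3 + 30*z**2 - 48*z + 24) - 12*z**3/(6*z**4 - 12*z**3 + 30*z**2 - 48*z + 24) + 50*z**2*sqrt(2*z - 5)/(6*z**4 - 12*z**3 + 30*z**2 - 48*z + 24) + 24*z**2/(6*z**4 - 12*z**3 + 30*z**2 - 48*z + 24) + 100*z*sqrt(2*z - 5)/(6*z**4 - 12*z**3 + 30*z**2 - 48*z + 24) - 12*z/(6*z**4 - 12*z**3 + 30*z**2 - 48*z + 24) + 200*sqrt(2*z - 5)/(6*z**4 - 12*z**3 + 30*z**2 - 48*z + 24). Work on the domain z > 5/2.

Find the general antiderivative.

F(z) = (-6*(z - 1)*log(z**2 + 4) + 25*(2*z - 5)**(3/2))/(6*(z - 1)) + C

Integrate term by term and add the pieces.
Check: d/dz[(-6*(z - 1)*log(z**2 + 4) + 25*(2*z - 5)**(3/2))/(6*(z - 1))] = (25*z**3*sqrt(2*z - 5) - 12*z**3 + 50*z**2*sqrt(2*z - 5) + 24*z**2 + 100*z*sqrt(2*z - 5) - 12*z + 200*sqrt(2*z - 5))/(6*z**4 - 12*z**3 + 30*z**2 - 48*z + 24), which equals f(z).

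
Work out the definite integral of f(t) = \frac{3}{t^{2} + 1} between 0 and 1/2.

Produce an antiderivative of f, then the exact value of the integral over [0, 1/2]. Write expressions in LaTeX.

Antiderivative: F(t) = 3 \operatorname{atan}{\left(t \right)}; value = 3 \operatorname{atan}{\left(\frac{1}{2} \right)}

An antiderivative F(t) passes only if d/dt[F] lands on f(t) exactly.
F(t) = 3 \operatorname{atan}{\left(t \right)} is an antiderivative of f.
Check: d/dt[3 \operatorname{atan}{\left(t \right)}] = \frac{3}{t^{2} + 1} = f(t).
F(1/2) = 3 \operatorname{atan}{\left(\frac{1}{2} \right)}; F(0) = 0.
Integral = F(1/2) - F(0) = 3 \operatorname{atan}{\left(\frac{1}{2} \right)}.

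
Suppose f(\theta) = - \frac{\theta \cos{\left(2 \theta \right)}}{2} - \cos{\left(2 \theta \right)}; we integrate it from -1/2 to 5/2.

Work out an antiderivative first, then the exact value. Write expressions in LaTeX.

Integrate term by term and add the pieces.
F(\theta) = - \frac{\theta \sin{\left(2 \theta \right)}}{4} - \frac{\sin{\left(2 \theta \right)}}{2} - \frac{\cos{\left(2 \theta \right)}}{8} is an antiderivative of f.
Check: d/d\theta[- \frac{\theta \sin{\left(2 \theta \right)}}{4} - \frac{\sin{\left(2 \theta \right)}}{2} - \frac{\cos{\left(2 \theta \right)}}{8}] = - \frac{\theta \cos{\left(2 \theta \right)}}{2} - \cos{\left(2 \theta \right)} = f(\theta).
F(5/2) = - \frac{\cos{\left(5 \right)}}{8} - \frac{9 \sin{\left(5 \right)}}{8}; F(-1/2) = - \frac{\cos{\left(1 \right)}}{8} + \frac{3 \sin{\left(1 \right)}}{8}.
Integral = F(5/2) - F(-1/2) = - \frac{3 \sin{\left(1 \right)}}{8} - \frac{\cos{\left(5 \right)}}{8} + \frac{\cos{\left(1 \right)}}{8} - \frac{9 \sin{\left(5 \right)}}{8}.

Antiderivative: F(\theta) = - \frac{\theta \sin{\left(2 \theta \right)}}{4} - \frac{\sin{\left(2 \theta \right)}}{2} - \frac{\cos{\left(2 \theta \right)}}{8}; value = - \frac{3 \sin{\left(1 \right)}}{8} - \frac{\cos{\left(5 \right)}}{8} + \frac{\cos{\left(1 \right)}}{8} - \frac{9 \sin{\left(5 \right)}}{8}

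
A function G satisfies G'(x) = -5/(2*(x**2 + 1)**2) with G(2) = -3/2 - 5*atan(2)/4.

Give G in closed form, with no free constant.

G(x) = -5*x/(4*x**2 + 4) - 5*atan(x)/4 - 1

Whatever form G(x) takes, its d/dx must return the stated G'(x).
A general antiderivative is -5*x/(4*x**2 + 4) - 5*atan(x)/4 + C.
The condition gives C = -3/2 - 5*atan(2)/4 - (-5*atan(2)/4 - 1/2) = -1.
So G(x) = -5*x/(4*x**2 + 4) - 5*atan(x)/4 - 1.
Check: d/dx[-5*x/(4*x**2 + 4) - 5*atan(x)/4 - 1] = -5/(2*x**4 + 4*x**2 + 2), which equals G'(x).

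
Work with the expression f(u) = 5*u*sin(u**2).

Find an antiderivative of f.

An antiderivative F(u) passes only if d/du[F] lands on f(u) exactly.
Check: d/du[-5*cos(u**2)/2] = 5*u*sin(u**2) = f(u).

An antiderivative is F(u) = -5*cos(u**2)/2.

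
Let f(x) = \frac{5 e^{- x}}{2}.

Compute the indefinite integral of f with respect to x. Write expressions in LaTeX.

Recover f(x) by differentiating a candidate F(x); any mismatch rules it out.
Check: d/dx[- \frac{5 e^{- x}}{2}] = \frac{5 e^{- x}}{2} = f(x).

F(x) = - \frac{5 e^{- x}}{2} + C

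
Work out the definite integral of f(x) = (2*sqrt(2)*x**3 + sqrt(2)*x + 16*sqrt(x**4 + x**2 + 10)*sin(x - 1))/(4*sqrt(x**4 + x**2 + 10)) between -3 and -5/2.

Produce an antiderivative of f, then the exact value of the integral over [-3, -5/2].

Since d/dx undoes antidifferentiation here, F'(x) = f(x) is required of F(x).
F(x) = sqrt(x**4/2 + x**2/2 + 5)/2 - 4*cos(x - 1) is an antiderivative of f.
Check: d/dx[sqrt(x**4/2 + x**2/2 + 5)/2 - 4*cos(x - 1)] = (2*sqrt(2)*x**3 + sqrt(2)*x + 16*sqrt(x**4 + x**2 + 10)*sin(x - 1))/(4*sqrt(x**4 + x**2 + 10)) = f(x).
F(-5/2) = sqrt(1770)/16 - 4*cos(7/2); F(-3) = -4*cos(4) + 5*sqrt(2)/2.
Integral = F(-5/2) - F(-3) = -5*sqrt(2)/2 + 4*cos(4) + sqrt(1770)/16 - 4*cos(7/2).

Antiderivative: F(x) = sqrt(x**4/2 + x**2/2 + 5)/2 - 4*cos(x - 1); value = -5*sqrt(2)/2 + 4*cos(4) + sqrt(1770)/16 - 4*cos(7/2)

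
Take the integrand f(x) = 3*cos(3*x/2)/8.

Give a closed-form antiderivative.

An antiderivative is F(x) = sin(3*x/2)/4.

Since d/dx undoes antidifferentiation here, F'(x) = f(x) is required of F(x).
Check: d/dx[sin(3*x/2)/4] = 3*cos(3*x/2)/8 = f(x).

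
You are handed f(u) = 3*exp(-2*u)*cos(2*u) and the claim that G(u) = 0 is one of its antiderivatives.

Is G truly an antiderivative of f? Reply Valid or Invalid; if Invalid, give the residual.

Invalid: d/du[G] - f = -3*exp(-2*u)*cos(2*u), which is not 0.

d/du[G] = 0
d/du[G] - f(u) = -3*exp(-2*u)*cos(2*u) != 0.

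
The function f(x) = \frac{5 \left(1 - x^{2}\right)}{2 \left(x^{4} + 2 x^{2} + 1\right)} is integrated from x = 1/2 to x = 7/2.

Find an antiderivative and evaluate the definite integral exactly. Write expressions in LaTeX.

Recognize the product-rule pattern: f = u'v + uv' with u = \frac{5 x}{2}, v = \frac{1}{x^{2} + 1}, so integration by parts undoes it.
F(x) = \frac{5 x}{2 x^{2} + 2} is an antiderivative of f.
Check: d/dx[\frac{5 x}{2 x^{2} + 2}] = \frac{5 - 5 x^{2}}{2 x^{4} + 4 x^{2} + 2}, which equals f(x).
F(7/2) = \frac{35}{53}; F(1/2) = 1.
Integral = F(7/2) - F(1/2) = - \frac{18}{53}.

Antiderivative: F(x) = \frac{5 x}{2 x^{2} + 2}; value = - \frac{18}{53}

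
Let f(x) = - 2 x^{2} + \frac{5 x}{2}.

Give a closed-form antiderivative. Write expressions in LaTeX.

An antiderivative is F(x) = - \frac{2 x^{3}}{3} + \frac{5 x^{2}}{4}.

Integrate term by term and add the pieces.
Check: d/dx[- \frac{2 x^{3}}{3} + \frac{5 x^{2}}{4}] = - 2 x^{2} + \frac{5 x}{2} = f(x).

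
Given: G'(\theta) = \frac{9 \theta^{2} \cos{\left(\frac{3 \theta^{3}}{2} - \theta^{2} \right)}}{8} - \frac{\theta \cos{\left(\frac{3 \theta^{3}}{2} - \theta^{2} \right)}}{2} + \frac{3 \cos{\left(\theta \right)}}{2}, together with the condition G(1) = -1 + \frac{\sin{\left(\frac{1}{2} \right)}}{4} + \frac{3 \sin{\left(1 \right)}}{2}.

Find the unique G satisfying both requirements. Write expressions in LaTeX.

G(\theta) = \frac{3 \sin{\left(\theta \right)}}{2} + \frac{\sin{\left(\frac{3 \theta^{3}}{2} - \theta^{2} \right)}}{4} - 1

Integrate term by term and add the pieces.
A general antiderivative is \frac{3 \sin{\left(\theta \right)}}{2} + \frac{\sin{\left(\frac{3 \theta^{3}}{2} - \theta^{2} \right)}}{4} + C.
The condition gives C = -1 + \frac{\sin{\left(\frac{1}{2} \right)}}{4} + \frac{3 \sin{\left(1 \right)}}{2} - (\frac{\sin{\left(\frac{1}{2} \right)}}{4} + \frac{3 \sin{\left(1 \right)}}{2}) = -1.
So G(\theta) = \frac{3 \sin{\left(\theta \right)}}{2} + \frac{\sin{\left(\frac{3 \theta^{3}}{2} - \theta^{2} \right)}}{4} - 1.
Check: d/d\theta[\frac{3 \sin{\left(\theta \right)}}{2} + \frac{\sin{\left(\frac{3 \theta^{3}}{2} - \theta^{2} \right)}}{4} - 1] = \frac{9 \theta^{2} \cos{\left(\frac{3 \theta^{3}}{2} - \theta^{2} \right)}}{8} - \frac{\theta \cos{\left(\frac{3 \theta^{3}}{2} - \theta^{2} \right)}}{2} + \frac{3 \cos{\left(\theta \right)}}{2} = G'(\theta).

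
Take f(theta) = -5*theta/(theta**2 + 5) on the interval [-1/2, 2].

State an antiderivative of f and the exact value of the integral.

Antiderivative: F(theta) = -5*log(theta**2 + 5)/2; value = -5*log(9)/2 + 5*log(21/4)/2

f matches the chain-rule pattern g'(h)*h' with inner function h(theta) = theta**2 + 5; substituting u = h(theta) collapses the integral.
F(theta) = -5*log(theta**2 + 5)/2 is an antiderivative of f.
Check: d/dtheta[-5*log(theta**2 + 5)/2] = -5*theta/(theta**2 + 5) = f(theta).
F(2) = -5*log(9)/2; F(-1/2) = -5*log(21/4)/2.
Integral = F(2) - F(-1/2) = -5*log(9)/2 + 5*log(21/4)/2.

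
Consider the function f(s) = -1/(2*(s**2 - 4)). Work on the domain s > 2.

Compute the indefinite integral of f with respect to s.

Factor the denominator (2*(s - 2)*(s + 2)) and decompose: f = 1/(8*(s + 2)) - 1/(8*(s - 2)); each piece integrates to a log, atan, or power term.
Check: d/ds[(-log(s - 2) + log(s + 2))/8] = -1/(2*s**2 - 8), which equals f(s).

F(s) = (-log(s - 2) + log(s + 2))/8 + C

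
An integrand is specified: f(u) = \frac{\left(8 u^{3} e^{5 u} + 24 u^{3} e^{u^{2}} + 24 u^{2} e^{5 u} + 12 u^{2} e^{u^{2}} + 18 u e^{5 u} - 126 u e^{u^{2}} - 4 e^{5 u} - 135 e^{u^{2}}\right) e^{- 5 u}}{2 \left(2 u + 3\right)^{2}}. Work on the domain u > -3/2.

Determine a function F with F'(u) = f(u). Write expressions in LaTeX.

An antiderivative is F(u) = \frac{u^{2} \left(2 u + 3\right) + 3 \left(2 u + 3\right) e^{u^{2} - 5 u} + 2}{2 \left(2 u + 3\right)}.

Any candidate F(u) must reproduce f(u) exactly when differentiated.
Check: d/du[\frac{u^{2} \left(2 u + 3\right) + 3 \left(2 u + 3\right) e^{u^{2} - 5 u} + 2}{2 \left(2 u + 3\right)}] = \frac{8 u^{3} + 24 u^{3} e^{- 5 u} e^{u^{2}} + 24 u^{2} + 12 u^{2} e^{- 5 u} e^{u^{2}} + 18 u - 126 u e^{- 5 u} e^{u^{2}} - 4 - 135 e^{- 5 u} e^{u^{2}}}{8 u^{2} + 24 u + 18}, which equals f(u).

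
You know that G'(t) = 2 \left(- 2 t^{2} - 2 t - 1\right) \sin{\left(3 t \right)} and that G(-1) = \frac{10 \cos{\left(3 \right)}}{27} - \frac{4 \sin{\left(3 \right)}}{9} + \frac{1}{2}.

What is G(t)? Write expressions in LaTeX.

Any candidate G(t) must reproduce the stated G'(t) exactly.
A general antiderivative is \frac{4 t^{2} \cos{\left(3 t \right)}}{3} - \frac{8 t \sin{\left(3 t \right)}}{9} + \frac{4 t \cos{\left(3 t \right)}}{3} - \frac{4 \sin{\left(3 t \right)}}{9} + \frac{10 \cos{\left(3 t \right)}}{27} + C.
The condition gives C = \frac{10 \cos{\left(3 \right)}}{27} - \frac{4 \sin{\left(3 \right)}}{9} + \frac{1}{2} - (\frac{10 \cos{\left(3 \right)}}{27} - \frac{4 \sin{\left(3 \right)}}{9}) = \frac{1}{2}.
So G(t) = \frac{4 t^{2} \cos{\left(3 t \right)}}{3} - \frac{8 t \sin{\left(3 t \right)}}{9} + \frac{4 t \cos{\left(3 t \right)}}{3} - \frac{4 \sin{\left(3 t \right)}}{9} + \frac{10 \cos{\left(3 t \right)}}{27} + \frac{1}{2}.
Check: d/dt[\frac{4 t^{2} \cos{\left(3 t \right)}}{3} - \frac{8 t \sin{\left(3 t \right)}}{9} + \frac{4 t \cos{\left(3 t \right)}}{3} - \frac{4 \sin{\left(3 t \right)}}{9} + \frac{10 \cos{\left(3 t \right)}}{27} + \frac{1}{2}] = - 4 t^{2} \sin{\left(3 t \right)} - 4 t \sin{\left(3 t \right)} - 2 \sin{\left(3 t \right)}, which equals G'(t).

G(t) = \frac{4 t^{2} \cos{\left(3 t \right)}}{3} - \frac{8 t \sin{\left(3 t \right)}}{9} + \frac{4 t \cos{\left(3 t \right)}}{3} - \frac{4 \sin{\left(3 t \right)}}{9} + \frac{10 \cos{\left(3 t \right)}}{27} + \frac{1}{2}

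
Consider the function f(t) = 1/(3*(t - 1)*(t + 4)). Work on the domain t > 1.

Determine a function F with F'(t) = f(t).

An antiderivative is F(t) = log(t - 1)/15 - log(t + 4)/15.

The denominator factors as 3*(t - 1)*(t + 4); partial fractions split f into directly integrable pieces: -1/(15*(t + 4)) + 1/(15*(t - 1)).
Check: d/dt[log(t - 1)/15 - log(t + 4)/15] = 1/(3*t**2 + 9*t - 12), which equals f(t).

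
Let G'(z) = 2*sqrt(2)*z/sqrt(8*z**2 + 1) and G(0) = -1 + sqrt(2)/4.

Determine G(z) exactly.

G'(z) matches the chain-rule pattern g'(h)*h' with inner function h(z) = 4*z**2 + 1/2; substituting u = h(z) collapses the integral.
A general antiderivative is sqrt(4*z**2 + 1/2)/2 + C.
The condition gives C = -1 + sqrt(2)/4 - (sqrt(2)/4) = -1.
So G(z) = (sqrt(2)*sqrt(8*z**2 + 1) - 4)/4.
Check: d/dz[(sqrt(2)*sqrt(8*z**2 + 1) - 4)/4] = 2*sqrt(2)*z/sqrt(8*z**2 + 1) = G'(z).

G(z) = (sqrt(2)*sqrt(8*z**2 + 1) - 4)/4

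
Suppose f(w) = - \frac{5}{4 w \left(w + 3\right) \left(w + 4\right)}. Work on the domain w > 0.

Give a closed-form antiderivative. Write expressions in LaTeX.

The denominator factors as 4 w \left(w + 3\right) \left(w + 4\right); partial fractions split f into directly integrable pieces: - \frac{5}{16 \left(w + 4\right)} + \frac{5}{12 \left(w + 3\right)} - \frac{5}{48 w}.
Check: d/dw[\frac{5 \left(- \log{\left(w \right)} + 4 \log{\left(w + 3 \right)} - 3 \log{\left(w + 4 \right)}\right)}{48}] = - \frac{5}{4 w^{3} + 28 w^{2} + 48 w}, which equals f(w).

An antiderivative is F(w) = \frac{5 \left(- \log{\left(w \right)} + 4 \log{\left(w + 3 \right)} - 3 \log{\left(w + 4 \right)}\right)}{48}.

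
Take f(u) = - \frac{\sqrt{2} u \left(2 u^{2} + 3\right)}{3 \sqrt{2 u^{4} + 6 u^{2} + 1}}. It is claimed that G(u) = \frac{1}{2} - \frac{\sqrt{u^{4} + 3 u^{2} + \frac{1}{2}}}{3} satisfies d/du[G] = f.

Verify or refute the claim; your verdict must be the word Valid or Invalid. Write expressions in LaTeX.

Valid. The derivative of G reproduces f.

d/du[G] = \frac{- 2 \sqrt{2} u^{3} - 3 \sqrt{2} u}{3 \sqrt{2 u^{4} + 6 u^{2} + 1}}
This equals f(u) exactly, so the claim holds.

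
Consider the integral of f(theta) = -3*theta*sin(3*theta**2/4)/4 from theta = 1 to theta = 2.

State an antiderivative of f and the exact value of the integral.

f matches the chain-rule pattern g'(h)*h' with inner function h(theta) = 3*theta**2/4; substituting u = h(theta) collapses the integral.
F(theta) = cos(3*theta**2/4)/2 is an antiderivative of f.
Check: d/dtheta[cos(3*theta**2/4)/2] = -3*theta*sin(3*theta**2/4)/4 = f(theta).
F(2) = cos(3)/2; F(1) = cos(3/4)/2.
Integral = F(2) - F(1) = cos(3)/2 - cos(3/4)/2.

Antiderivative: F(theta) = cos(3*theta**2/4)/2; value = cos(3)/2 - cos(3/4)/2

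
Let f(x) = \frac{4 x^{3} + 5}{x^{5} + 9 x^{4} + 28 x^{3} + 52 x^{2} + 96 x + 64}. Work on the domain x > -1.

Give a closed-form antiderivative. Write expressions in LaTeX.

Factor the denominator (\left(x + 1\right) \left(x + 4\right)^{2} \left(x^{2} + 4\right)) and decompose: f = \frac{11 x - 69}{100 \left(x^{2} + 4\right)} - \frac{119}{900 \left(x + 4\right)} + \frac{251}{60 \left(x + 4\right)^{2}} + \frac{1}{45 \left(x + 1\right)}; each piece integrates to a log, atan, or power term.
Check: d/dx[\frac{\log{\left(x + 1 \right)}}{45} - \frac{119 \log{\left(x + 4 \right)}}{900} + \frac{11 \log{\left(x^{2} + 4 \right)}}{200} - \frac{69 \operatorname{atan}{\left(\frac{x}{2} \right)}}{200} - \frac{251}{60 x + 240}] = \frac{4 x^{3} + 5}{x^{5} + 9 x^{4} + 28 x^{3} + 52 x^{2} + 96 x + 64} = f(x).

An antiderivative is F(x) = \frac{\log{\left(x + 1 \right)}}{45} - \frac{119 \log{\left(x + 4 \right)}}{900} + \frac{11 \log{\left(x^{2} + 4 \right)}}{200} - \frac{69 \operatorname{atan}{\left(\frac{x}{2} \right)}}{200} - \frac{251}{60 x + 240}.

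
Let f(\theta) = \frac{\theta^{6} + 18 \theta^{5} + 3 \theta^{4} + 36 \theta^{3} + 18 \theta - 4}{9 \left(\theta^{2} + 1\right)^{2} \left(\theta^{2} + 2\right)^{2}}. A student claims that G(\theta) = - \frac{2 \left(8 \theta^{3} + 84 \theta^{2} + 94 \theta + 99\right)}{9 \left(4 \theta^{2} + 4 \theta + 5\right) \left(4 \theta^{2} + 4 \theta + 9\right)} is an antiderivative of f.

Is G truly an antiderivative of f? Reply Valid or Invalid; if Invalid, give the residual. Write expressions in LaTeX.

Invalid: d/d\theta[G] - f = \frac{- 256 \theta^{13} - 7744 \theta^{12} - 23424 \theta^{11} - 68464 \theta^{10} - 117552 \theta^{9} - 181260 \theta^{8} - 191536 \theta^{7} - 169009 \theta^{6} - 85346 \theta^{5} - 4807 \theta^{4} + 50140 \theta^{3} + 63184 \theta^{2} + 37278 \theta + 18612}{2304 \theta^{16} + 9216 \theta^{15} + 43776 \theta^{14} + 112896 \theta^{13} + 301536 \theta^{12} + 563904 \theta^{11} + 1054800 \theta^{10} + 1495728 \theta^{9} + 2100465 \theta^{8} + 2280672 \theta^{7} + 2456694 \theta^{6} + 2002032 \theta^{5} + 1642941 \theta^{4} + 938304 \theta^{3} + 564876 \theta^{2} + 181440 \theta + 72900}, which is not 0.

d/d\theta[G] = \frac{256 \theta^{6} + 5376 \theta^{5} + 13248 \theta^{4} + 22912 \theta^{3} + 20976 \theta^{2} + 13392 \theta + 2628}{2304 \theta^{8} + 9216 \theta^{7} + 29952 \theta^{6} + 57600 \theta^{5} + 91872 \theta^{4} + 98496 \theta^{3} + 86544 \theta^{2} + 45360 \theta + 18225}
d/d\theta[G] - f(\theta) = \frac{- 256 \theta^{13} - 7744 \theta^{12} - 23424 \theta^{11} - 68464 \theta^{10} - 117552 \theta^{9} - 181260 \theta^{8} - 191536 \theta^{7} - 169009 \theta^{6} - 85346 \theta^{5} - 4807 \theta^{4} + 50140 \theta^{3} + 63184 \theta^{2} + 37278 \theta + 18612}{2304 \theta^{16} + 9216 \theta^{15} + 43776 \theta^{14} + 112896 \theta^{13} + 301536 \theta^{12} + 563904 \theta^{11} + 1054800 \theta^{10} + 1495728 \theta^{9} + 2100465 \theta^{8} + 2280672 \theta^{7} + 2456694 \theta^{6} + 2002032 \theta^{5} + 1642941 \theta^{4} + 938304 \theta^{3} + 564876 \theta^{2} + 181440 \theta + 72900} != 0.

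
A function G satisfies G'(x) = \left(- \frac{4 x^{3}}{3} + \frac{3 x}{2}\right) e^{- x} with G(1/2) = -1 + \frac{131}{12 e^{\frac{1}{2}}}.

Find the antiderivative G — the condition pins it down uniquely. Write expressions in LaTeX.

G'(x) has the shape u'v + uv' for u = \frac{4 x^{3}}{3} + 4 x^{2} + \frac{13 x}{2} + \frac{13}{2} and v = e^{- x} — it is the derivative of the product u*v.
A general antiderivative is \frac{\left(8 x^{3} + 24 x^{2} + 39 x + 39\right) e^{- x}}{6} + C.
The condition gives C = -1 + \frac{131}{12 e^{\frac{1}{2}}} - (\frac{131}{12 e^{\frac{1}{2}}}) = -1.
So G(x) = \frac{\left(8 x^{3} + 24 x^{2} + 39 x - 6 e^{x} + 39\right) e^{- x}}{6}.
Check: d/dx[\frac{\left(8 x^{3} + 24 x^{2} + 39 x - 6 e^{x} + 39\right) e^{- x}}{6}] = \frac{\left(- 8 x^{3} + 9 x\right) e^{- x}}{6}, which equals G'(x).

G(x) = \frac{\left(8 x^{3} + 24 x^{2} + 39 x - 6 e^{x} + 39\right) e^{- x}}{6}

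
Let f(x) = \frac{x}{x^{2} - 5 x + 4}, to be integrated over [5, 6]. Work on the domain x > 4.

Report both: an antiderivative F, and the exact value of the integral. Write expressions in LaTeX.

Antiderivative: F(x) = \frac{4 \log{\left(x - 4 \right)}}{3} - \frac{\log{\left(x - 1 \right)}}{3}; value = - \frac{\log{\left(5 \right)}}{3} + \frac{\log{\left(4 \right)}}{3} + \frac{4 \log{\left(2 \right)}}{3}

Factor the denominator (\left(x - 4\right) \left(x - 1\right)) and decompose: f = - \frac{1}{3 \left(x - 1\right)} + \frac{4}{3 \left(x - 4\right)}; each piece integrates to a log, atan, or power term.
F(x) = \frac{4 \log{\left(x - 4 \right)}}{3} - \frac{\log{\left(x - 1 \right)}}{3} is an antiderivative of f.
Check: d/dx[\frac{4 \log{\left(x - 4 \right)}}{3} - \frac{\log{\left(x - 1 \right)}}{3}] = \frac{x}{x^{2} - 5 x + 4} = f(x).
F(6) = - \frac{\log{\left(5 \right)}}{3} + \frac{4 \log{\left(2 \right)}}{3}; F(5) = - \frac{\log{\left(4 \right)}}{3}.
Integral = F(6) - F(5) = - \frac{\log{\left(5 \right)}}{3} + \frac{\log{\left(4 \right)}}{3} + \frac{4 \log{\left(2 \right)}}{3}.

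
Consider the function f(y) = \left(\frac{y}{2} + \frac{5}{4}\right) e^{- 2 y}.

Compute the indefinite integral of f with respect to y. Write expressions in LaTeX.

F(y) = - \frac{\left(y + 3\right) e^{- 2 y}}{4} + C

Recognize the product-rule pattern: f = u'v + uv' with u = - \frac{y}{4} - \frac{3}{4}, v = e^{- 2 y}, so integration by parts undoes it.
Check: d/dy[- \frac{\left(y + 3\right) e^{- 2 y}}{4}] = \frac{\left(2 y + 5\right) e^{- 2 y}}{4}, which equals f(y).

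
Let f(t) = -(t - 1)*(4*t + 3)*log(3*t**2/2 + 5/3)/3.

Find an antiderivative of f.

A first test for any F(t): its t-derivative must equal f(t) identically.
Check: d/dt[(144*t**3 - 81*t**2 + 27*t*(-8*t**2 + 3*t + 18)*log(3*t**2/2 + 5/3) - 1452*t + 90*log(t**2 + 10/9) + 484*sqrt(10)*atan(3*sqrt(10)*t/10))/486] = -4*t**2*log(9*t**2 + 10)/3 + 4*t**2*log(6)/3 + t*log(9*t**2 + 10)/3 - t*log(6)/3 + log(9*t**2 + 10) - log(6), which equals f(t).

An antiderivative is F(t) = (144*t**3 - 81*t**2 + 27*t*(-8*t**2 + 3*t + 18)*log(3*t**2/2 + 5/3) - 1452*t + 90*log(t**2 + 10/9) + 484*sqrt(10)*atan(3*sqrt(10)*t/10))/486.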